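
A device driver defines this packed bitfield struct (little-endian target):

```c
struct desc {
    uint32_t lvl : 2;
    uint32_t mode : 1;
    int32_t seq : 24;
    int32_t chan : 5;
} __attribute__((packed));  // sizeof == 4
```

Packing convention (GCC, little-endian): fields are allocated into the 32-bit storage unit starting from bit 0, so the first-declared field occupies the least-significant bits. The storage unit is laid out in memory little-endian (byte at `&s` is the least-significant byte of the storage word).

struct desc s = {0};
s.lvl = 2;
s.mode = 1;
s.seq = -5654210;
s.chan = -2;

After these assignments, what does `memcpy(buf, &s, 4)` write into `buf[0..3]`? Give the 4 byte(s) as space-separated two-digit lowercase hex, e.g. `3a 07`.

f6 c9 4d f5

lvl:2 = 2 → 0x2 << 0 → word 0x00000002
mode:1 = 1 → 0x1 << 2 → word 0x00000006
seq:24 = -5654210 → 0xa9b93e << 3 → word 0x054dc9f6
chan:5 = -2 → 0x1e << 27 → word 0xf54dc9f6
word = 0xf54dc9f6 → little-endian bytes:
  [0]=0xf6  [1]=0xc9  [2]=0x4d  [3]=0xf5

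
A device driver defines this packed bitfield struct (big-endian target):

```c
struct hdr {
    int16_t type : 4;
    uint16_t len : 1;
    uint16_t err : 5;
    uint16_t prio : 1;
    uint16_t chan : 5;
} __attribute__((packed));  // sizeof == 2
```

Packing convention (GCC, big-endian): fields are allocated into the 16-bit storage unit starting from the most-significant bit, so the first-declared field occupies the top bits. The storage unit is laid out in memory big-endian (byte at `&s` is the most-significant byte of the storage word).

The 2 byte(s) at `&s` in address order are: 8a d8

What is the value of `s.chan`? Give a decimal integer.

[0]=0x8a [1]=0xd8 (big-endian) → word 0x8ad8
type:4 @ bit 12 → (0x8ad8>>12)&0xf = 0x8
len:1 @ bit 11 → (0x8ad8>>11)&0x1 = 0x1
err:5 @ bit 6 → (0x8ad8>>6)&0x1f = 0xb
prio:1 @ bit 5 → (0x8ad8>>5)&0x1 = 0x0
chan:5 @ bit 0 → (0x8ad8>>0)&0x1f = 0x18  ←

24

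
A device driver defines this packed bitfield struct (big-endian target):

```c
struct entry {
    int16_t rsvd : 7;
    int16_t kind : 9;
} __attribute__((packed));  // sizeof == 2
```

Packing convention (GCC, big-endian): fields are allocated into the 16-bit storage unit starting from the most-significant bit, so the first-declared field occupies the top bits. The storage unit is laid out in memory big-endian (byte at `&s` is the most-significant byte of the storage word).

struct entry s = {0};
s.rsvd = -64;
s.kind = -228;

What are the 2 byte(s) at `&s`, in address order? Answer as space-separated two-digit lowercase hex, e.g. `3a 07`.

81 1c

rsvd:7 = -64 → 0x40 << 9 → word 0x8000
kind:9 = -228 → 0x11c << 0 → word 0x811c
word = 0x811c → big-endian bytes:
  [0]=0x81  [1]=0x1c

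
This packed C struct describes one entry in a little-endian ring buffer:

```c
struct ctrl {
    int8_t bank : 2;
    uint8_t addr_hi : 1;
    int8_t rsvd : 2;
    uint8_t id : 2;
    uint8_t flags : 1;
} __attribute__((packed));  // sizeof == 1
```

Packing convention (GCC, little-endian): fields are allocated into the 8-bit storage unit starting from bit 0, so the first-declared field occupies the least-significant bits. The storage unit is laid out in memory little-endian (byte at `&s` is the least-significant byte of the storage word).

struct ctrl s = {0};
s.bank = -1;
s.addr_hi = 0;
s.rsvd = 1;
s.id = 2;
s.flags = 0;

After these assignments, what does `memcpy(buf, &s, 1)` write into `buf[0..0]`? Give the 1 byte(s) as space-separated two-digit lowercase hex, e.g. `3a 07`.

4b

bank:2 = -1 → 0x3 << 0 → word 0x03
addr_hi:1 = 0 → 0x0 << 2 → word 0x03
rsvd:2 = 1 → 0x1 << 3 → word 0x0b
id:2 = 2 → 0x2 << 5 → word 0x4b
flags:1 = 0 → 0x0 << 7 → word 0x4b
word = 0x4b → little-endian bytes:
  [0]=0x4b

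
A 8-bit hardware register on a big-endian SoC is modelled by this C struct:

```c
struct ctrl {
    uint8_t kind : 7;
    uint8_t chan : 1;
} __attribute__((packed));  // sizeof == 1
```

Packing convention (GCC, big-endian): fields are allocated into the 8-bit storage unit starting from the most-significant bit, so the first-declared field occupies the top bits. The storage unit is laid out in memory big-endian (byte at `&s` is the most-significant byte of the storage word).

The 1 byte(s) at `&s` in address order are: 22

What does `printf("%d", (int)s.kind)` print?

17

[0]=0x22 (big-endian) → word 0x22
kind:7 @ bit 1 → (0x22>>1)&0x7f = 0x11  ←
chan:1 @ bit 0 → (0x22>>0)&0x1 = 0x0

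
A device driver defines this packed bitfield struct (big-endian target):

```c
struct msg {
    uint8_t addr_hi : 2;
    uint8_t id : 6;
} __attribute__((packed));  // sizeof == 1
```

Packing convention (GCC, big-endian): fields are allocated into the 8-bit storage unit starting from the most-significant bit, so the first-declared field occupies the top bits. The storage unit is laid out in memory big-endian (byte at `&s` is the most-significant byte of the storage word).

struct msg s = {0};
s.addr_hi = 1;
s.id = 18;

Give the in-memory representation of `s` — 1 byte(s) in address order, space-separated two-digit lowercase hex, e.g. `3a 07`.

addr_hi (2b) val=1 bits=0x1 at bit 6: 0x40
id (6b) val=18 bits=0x12 at bit 0: 0x52
word = 0x52 → big-endian bytes:
  [0]=0x52

52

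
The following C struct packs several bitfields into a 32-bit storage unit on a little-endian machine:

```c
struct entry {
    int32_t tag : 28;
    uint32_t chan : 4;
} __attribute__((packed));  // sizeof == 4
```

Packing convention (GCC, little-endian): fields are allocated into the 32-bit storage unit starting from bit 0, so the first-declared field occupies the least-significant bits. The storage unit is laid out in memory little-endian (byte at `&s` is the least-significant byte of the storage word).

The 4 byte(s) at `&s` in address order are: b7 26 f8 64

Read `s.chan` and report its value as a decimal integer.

[0]=0xb7 [1]=0x26 [2]=0xf8 [3]=0x64 (little-endian) → word 0x64f826b7
tag [0+:28] = (word>>0) & 0xfffffff = 83371703
chan [28+:4] = (word>>28) & 0xf = 6  ←

6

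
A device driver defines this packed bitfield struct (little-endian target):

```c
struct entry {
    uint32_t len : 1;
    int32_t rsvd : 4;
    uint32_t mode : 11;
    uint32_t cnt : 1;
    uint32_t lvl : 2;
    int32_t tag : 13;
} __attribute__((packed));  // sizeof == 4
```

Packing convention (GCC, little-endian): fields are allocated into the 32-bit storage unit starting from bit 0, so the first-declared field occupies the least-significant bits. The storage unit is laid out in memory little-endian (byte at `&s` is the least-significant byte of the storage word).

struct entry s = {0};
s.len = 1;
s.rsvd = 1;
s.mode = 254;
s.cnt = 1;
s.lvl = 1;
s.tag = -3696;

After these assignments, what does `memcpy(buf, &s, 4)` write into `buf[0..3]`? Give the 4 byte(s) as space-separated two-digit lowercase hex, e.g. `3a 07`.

c3 1f 83 8c

len:1 = 1 → 0x1 << 0 → word 0x00000001
rsvd:4 = 1 → 0x1 << 1 → word 0x00000003
mode:11 = 254 → 0xfe << 5 → word 0x00001fc3
cnt:1 = 1 → 0x1 << 16 → word 0x00011fc3
lvl:2 = 1 → 0x1 << 17 → word 0x00031fc3
tag:13 = -3696 → 0x1190 << 19 → word 0x8c831fc3
word = 0x8c831fc3 → little-endian bytes:
  [0]=0xc3  [1]=0x1f  [2]=0x83  [3]=0x8c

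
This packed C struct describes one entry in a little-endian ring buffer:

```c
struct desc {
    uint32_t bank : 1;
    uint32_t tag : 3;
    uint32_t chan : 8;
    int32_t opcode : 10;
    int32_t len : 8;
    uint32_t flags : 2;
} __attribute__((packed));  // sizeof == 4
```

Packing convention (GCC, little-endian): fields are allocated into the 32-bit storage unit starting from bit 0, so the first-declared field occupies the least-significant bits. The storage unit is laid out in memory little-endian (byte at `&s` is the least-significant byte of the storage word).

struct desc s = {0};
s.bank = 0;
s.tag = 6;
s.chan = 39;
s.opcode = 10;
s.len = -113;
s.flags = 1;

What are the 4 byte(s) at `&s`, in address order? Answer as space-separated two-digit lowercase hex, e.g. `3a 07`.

7c a2 c0 63

bank (1b) val=0 bits=0x0 at bit 0: 0x00000000
tag (3b) val=6 bits=0x6 at bit 1: 0x0000000c
chan (8b) val=39 bits=0x27 at bit 4: 0x0000027c
opcode (10b) val=10 bits=0xa at bit 12: 0x0000a27c
len (8b) val=-113 bits=0x8f at bit 22: 0x23c0a27c
flags (2b) val=1 bits=0x1 at bit 30: 0x63c0a27c
word = 0x63c0a27c → little-endian bytes:
  [0]=0x7c  [1]=0xa2  [2]=0xc0  [3]=0x63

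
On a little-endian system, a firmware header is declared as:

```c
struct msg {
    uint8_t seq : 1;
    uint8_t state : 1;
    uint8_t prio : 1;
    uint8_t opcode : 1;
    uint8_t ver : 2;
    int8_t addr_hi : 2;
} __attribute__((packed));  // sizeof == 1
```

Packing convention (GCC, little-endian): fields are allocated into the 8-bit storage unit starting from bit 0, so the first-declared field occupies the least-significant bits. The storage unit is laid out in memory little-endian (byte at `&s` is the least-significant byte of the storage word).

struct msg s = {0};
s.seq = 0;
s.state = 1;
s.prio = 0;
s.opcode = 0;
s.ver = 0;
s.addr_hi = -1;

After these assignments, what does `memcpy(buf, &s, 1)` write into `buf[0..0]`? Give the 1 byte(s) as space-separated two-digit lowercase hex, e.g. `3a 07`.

seq (1b) val=0 bits=0x0 at bit 0: 0x00
state (1b) val=1 bits=0x1 at bit 1: 0x02
prio (1b) val=0 bits=0x0 at bit 2: 0x02
opcode (1b) val=0 bits=0x0 at bit 3: 0x02
ver (2b) val=0 bits=0x0 at bit 4: 0x02
addr_hi (2b) val=-1 bits=0x3 at bit 6: 0xc2
word = 0xc2 → little-endian bytes:
  [0]=0xc2

c2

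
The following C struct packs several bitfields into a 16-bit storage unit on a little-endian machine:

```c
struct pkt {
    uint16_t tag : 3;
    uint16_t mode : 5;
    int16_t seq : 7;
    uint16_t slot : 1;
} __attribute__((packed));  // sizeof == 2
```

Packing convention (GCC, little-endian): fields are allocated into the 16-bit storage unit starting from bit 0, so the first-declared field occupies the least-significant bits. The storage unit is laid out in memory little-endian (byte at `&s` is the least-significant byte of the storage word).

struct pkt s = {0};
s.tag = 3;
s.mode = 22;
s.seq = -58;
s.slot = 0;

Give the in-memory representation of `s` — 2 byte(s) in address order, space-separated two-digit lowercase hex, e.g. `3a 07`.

b3 46

tag:3 = 3 → 0x3 << 0 → word 0x0003
mode:5 = 22 → 0x16 << 3 → word 0x00b3
seq:7 = -58 → 0x46 << 8 → word 0x46b3
slot:1 = 0 → 0x0 << 15 → word 0x46b3
word = 0x46b3 → little-endian bytes:
  [0]=0xb3  [1]=0x46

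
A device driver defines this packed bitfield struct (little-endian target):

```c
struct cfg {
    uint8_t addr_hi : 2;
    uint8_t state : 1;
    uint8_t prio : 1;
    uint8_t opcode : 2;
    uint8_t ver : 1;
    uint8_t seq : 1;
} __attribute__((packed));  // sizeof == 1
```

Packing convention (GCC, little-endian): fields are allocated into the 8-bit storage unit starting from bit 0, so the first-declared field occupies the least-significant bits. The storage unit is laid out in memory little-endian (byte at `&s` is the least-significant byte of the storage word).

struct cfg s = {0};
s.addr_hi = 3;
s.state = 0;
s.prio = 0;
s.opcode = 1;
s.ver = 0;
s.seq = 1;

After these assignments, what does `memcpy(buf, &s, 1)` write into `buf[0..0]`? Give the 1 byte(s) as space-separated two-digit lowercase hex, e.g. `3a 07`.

93

addr_hi:2 = 3 → 0x3 << 0 → word 0x03
state:1 = 0 → 0x0 << 2 → word 0x03
prio:1 = 0 → 0x0 << 3 → word 0x03
opcode:2 = 1 → 0x1 << 4 → word 0x13
ver:1 = 0 → 0x0 << 6 → word 0x13
seq:1 = 1 → 0x1 << 7 → word 0x93
word = 0x93 → little-endian bytes:
  [0]=0x93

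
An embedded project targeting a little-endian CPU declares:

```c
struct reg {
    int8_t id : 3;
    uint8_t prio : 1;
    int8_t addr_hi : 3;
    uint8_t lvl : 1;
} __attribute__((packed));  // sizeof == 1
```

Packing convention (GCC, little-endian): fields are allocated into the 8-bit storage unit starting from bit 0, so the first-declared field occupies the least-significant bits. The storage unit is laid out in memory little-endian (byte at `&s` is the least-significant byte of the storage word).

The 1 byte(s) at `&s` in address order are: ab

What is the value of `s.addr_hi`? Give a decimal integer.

[0]=0xab (little-endian) → word 0xab
id [0+:3] = (word>>0) & 0x7 = 3
prio [3+:1] = (word>>3) & 0x1 = 1
addr_hi [4+:3] = (word>>4) & 0x7 = 2  ←
lvl [7+:1] = (word>>7) & 0x1 = 1
addr_hi signed 3b, MSB=0: value = 2

2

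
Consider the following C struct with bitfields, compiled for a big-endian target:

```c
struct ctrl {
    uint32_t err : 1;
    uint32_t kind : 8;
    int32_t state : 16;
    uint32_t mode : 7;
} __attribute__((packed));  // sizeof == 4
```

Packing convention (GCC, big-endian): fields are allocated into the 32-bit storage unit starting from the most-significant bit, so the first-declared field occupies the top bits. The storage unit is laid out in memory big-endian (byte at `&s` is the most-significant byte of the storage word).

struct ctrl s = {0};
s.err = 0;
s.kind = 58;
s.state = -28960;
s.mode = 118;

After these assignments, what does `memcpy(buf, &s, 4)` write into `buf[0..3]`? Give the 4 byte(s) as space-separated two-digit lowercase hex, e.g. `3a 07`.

[31+:1] err=0 & 0x1 = 0x0; word=0x00000000
[23+:8] kind=58 & 0xff = 0x3a; word=0x1d000000
[7+:16] state=-28960 & 0xffff = 0x8ee0; word=0x1d477000
[0+:7] mode=118 & 0x7f = 0x76; word=0x1d477076
word = 0x1d477076 → big-endian bytes:
  [0]=0x1d  [1]=0x47  [2]=0x70  [3]=0x76

1d 47 70 76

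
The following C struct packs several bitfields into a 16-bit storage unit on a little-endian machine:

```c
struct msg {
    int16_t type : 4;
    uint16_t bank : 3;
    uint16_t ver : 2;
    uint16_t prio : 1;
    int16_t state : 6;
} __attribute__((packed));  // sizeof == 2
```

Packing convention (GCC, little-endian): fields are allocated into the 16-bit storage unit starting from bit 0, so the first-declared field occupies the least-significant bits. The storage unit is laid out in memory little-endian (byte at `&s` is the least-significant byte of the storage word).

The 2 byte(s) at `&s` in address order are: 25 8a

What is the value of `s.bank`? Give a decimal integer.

2

[0]=0x25 [1]=0x8a (little-endian) → word 0x8a25
type:4 @ bit 0 → (0x8a25>>0)&0xf = 0x5
bank:3 @ bit 4 → (0x8a25>>4)&0x7 = 0x2  ←
ver:2 @ bit 7 → (0x8a25>>7)&0x3 = 0x0
prio:1 @ bit 9 → (0x8a25>>9)&0x1 = 0x1
state:6 @ bit 10 → (0x8a25>>10)&0x3f = 0x22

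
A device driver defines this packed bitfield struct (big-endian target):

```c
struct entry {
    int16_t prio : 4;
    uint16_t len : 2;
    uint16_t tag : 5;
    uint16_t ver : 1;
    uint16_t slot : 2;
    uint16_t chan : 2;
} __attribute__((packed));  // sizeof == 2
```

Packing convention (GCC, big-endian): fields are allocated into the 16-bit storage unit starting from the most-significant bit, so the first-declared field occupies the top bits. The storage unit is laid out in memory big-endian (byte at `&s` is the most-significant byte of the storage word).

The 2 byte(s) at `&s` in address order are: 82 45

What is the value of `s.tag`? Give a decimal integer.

18

[0]=0x82 [1]=0x45 (big-endian) → word 0x8245
prio:4 @ bit 12 → (0x8245>>12)&0xf = 0x8
len:2 @ bit 10 → (0x8245>>10)&0x3 = 0x0
tag:5 @ bit 5 → (0x8245>>5)&0x1f = 0x12  ←
ver:1 @ bit 4 → (0x8245>>4)&0x1 = 0x0
slot:2 @ bit 2 → (0x8245>>2)&0x3 = 0x1
chan:2 @ bit 0 → (0x8245>>0)&0x3 = 0x1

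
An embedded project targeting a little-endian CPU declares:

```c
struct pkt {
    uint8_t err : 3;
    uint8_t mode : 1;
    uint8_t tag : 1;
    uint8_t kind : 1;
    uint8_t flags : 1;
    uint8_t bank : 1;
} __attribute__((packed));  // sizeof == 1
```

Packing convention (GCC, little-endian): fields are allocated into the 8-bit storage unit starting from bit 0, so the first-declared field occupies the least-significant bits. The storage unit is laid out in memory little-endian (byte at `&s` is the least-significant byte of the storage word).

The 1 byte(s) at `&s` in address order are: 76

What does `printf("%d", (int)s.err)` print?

6

[0]=0x76 (little-endian) → word 0x76
err [0+:3] = (word>>0) & 0x7 = 6  ←
mode [3+:1] = (word>>3) & 0x1 = 0
tag [4+:1] = (word>>4) & 0x1 = 1
kind [5+:1] = (word>>5) & 0x1 = 1
flags [6+:1] = (word>>6) & 0x1 = 1
bank [7+:1] = (word>>7) & 0x1 = 0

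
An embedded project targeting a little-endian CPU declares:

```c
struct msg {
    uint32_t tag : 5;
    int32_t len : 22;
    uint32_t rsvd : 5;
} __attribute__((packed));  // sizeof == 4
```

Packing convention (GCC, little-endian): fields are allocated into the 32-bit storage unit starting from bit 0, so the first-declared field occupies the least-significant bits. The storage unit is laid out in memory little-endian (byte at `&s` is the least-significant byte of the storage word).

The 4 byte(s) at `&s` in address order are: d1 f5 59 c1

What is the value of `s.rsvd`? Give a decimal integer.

24

[0]=0xd1 [1]=0xf5 [2]=0x59 [3]=0xc1 (little-endian) → word 0xc159f5d1
tag:5 @ bit 0 → (0xc159f5d1>>0)&0x1f = 0x11
len:22 @ bit 5 → (0xc159f5d1>>5)&0x3fffff = 0xacfae
rsvd:5 @ bit 27 → (0xc159f5d1>>27)&0x1f = 0x18  ←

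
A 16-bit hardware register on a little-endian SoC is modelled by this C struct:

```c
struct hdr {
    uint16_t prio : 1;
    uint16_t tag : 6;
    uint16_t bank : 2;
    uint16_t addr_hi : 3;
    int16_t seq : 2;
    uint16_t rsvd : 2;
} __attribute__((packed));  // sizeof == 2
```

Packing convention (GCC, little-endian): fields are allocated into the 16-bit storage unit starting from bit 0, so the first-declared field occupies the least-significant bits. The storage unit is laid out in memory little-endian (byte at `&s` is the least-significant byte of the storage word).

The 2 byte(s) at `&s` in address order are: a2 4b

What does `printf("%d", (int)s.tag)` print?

17

[0]=0xa2 [1]=0x4b (little-endian) → word 0x4ba2
prio:1 @ bit 0 → (0x4ba2>>0)&0x1 = 0x0
tag:6 @ bit 1 → (0x4ba2>>1)&0x3f = 0x11  ←
bank:2 @ bit 7 → (0x4ba2>>7)&0x3 = 0x3
addr_hi:3 @ bit 9 → (0x4ba2>>9)&0x7 = 0x5
seq:2 @ bit 12 → (0x4ba2>>12)&0x3 = 0x0
rsvd:2 @ bit 14 → (0x4ba2>>14)&0x3 = 0x1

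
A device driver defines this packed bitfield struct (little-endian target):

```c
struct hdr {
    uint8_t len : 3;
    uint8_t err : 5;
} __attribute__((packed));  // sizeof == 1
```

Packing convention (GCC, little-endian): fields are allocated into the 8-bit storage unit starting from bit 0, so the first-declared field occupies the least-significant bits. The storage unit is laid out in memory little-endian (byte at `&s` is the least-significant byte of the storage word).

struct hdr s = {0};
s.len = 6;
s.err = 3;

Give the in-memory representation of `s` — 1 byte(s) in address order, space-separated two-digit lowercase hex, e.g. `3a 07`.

len:3 = 6 → 0x6 << 0 → word 0x06
err:5 = 3 → 0x3 << 3 → word 0x1e
word = 0x1e → little-endian bytes:
  [0]=0x1e

1e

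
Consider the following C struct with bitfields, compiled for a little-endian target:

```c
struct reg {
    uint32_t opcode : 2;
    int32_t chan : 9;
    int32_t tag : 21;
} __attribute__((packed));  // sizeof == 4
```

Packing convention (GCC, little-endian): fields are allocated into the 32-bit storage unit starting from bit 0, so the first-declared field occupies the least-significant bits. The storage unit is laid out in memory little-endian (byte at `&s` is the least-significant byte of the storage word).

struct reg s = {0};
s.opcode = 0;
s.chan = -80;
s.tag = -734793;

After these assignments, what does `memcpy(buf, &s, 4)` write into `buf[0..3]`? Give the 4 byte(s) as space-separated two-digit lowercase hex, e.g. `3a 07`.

[0+:2] opcode=0 & 0x3 = 0x0; word=0x00000000
[2+:9] chan=-80 & 0x1ff = 0x1b0; word=0x000006c0
[11+:21] tag=-734793 & 0x1fffff = 0x14c9b7; word=0xa64dbec0
word = 0xa64dbec0 → little-endian bytes:
  [0]=0xc0  [1]=0xbe  [2]=0x4d  [3]=0xa6

c0 be 4d a6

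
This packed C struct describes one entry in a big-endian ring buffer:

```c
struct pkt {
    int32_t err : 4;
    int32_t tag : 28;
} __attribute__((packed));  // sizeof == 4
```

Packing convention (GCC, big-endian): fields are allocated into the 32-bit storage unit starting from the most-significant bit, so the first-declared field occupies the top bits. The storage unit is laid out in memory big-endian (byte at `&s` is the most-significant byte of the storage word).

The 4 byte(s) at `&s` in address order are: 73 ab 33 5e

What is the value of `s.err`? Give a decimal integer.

7

[0]=0x73 [1]=0xab [2]=0x33 [3]=0x5e (big-endian) → word 0x73ab335e
err:4 @ bit 28 → (0x73ab335e>>28)&0xf = 0x7  ←
tag:28 @ bit 0 → (0x73ab335e>>0)&0xfffffff = 0x3ab335e
err signed 4b, MSB=0: value = 7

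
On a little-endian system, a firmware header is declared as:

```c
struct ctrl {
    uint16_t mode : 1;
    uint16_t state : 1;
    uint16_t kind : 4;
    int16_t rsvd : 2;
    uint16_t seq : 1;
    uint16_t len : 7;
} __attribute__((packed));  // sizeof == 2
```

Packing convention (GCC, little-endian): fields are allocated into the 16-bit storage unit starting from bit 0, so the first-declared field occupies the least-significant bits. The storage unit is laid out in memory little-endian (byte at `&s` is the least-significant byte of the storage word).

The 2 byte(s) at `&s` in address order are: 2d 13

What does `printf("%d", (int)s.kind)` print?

[0]=0x2d [1]=0x13 (little-endian) → word 0x132d
mode:1 @ bit 0 → (0x132d>>0)&0x1 = 0x1
state:1 @ bit 1 → (0x132d>>1)&0x1 = 0x0
kind:4 @ bit 2 → (0x132d>>2)&0xf = 0xb  ←
rsvd:2 @ bit 6 → (0x132d>>6)&0x3 = 0x0
seq:1 @ bit 8 → (0x132d>>8)&0x1 = 0x1
len:7 @ bit 9 → (0x132d>>9)&0x7f = 0x9

11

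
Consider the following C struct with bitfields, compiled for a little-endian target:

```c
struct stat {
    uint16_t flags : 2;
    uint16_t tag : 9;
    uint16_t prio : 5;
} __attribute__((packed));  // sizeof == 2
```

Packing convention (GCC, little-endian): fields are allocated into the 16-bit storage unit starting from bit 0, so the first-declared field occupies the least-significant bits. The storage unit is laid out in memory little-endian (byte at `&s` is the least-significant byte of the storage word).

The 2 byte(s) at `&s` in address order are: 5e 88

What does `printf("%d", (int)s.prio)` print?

17

[0]=0x5e [1]=0x88 (little-endian) → word 0x885e
flags:2 @ bit 0 → (0x885e>>0)&0x3 = 0x2
tag:9 @ bit 2 → (0x885e>>2)&0x1ff = 0x17
prio:5 @ bit 11 → (0x885e>>11)&0x1f = 0x11  ←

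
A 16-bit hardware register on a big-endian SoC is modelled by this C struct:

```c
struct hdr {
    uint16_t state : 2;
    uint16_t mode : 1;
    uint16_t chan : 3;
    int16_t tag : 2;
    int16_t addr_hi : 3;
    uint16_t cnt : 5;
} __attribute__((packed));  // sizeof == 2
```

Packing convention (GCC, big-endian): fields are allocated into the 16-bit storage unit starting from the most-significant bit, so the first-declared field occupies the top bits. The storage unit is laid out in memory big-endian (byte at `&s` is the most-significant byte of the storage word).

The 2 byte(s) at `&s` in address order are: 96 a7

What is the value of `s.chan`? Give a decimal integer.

[0]=0x96 [1]=0xa7 (big-endian) → word 0x96a7
state [14+:2] = (word>>14) & 0x3 = 2
mode [13+:1] = (word>>13) & 0x1 = 0
chan [10+:3] = (word>>10) & 0x7 = 5  ←
tag [8+:2] = (word>>8) & 0x3 = 2
addr_hi [5+:3] = (word>>5) & 0x7 = 5
cnt [0+:5] = (word>>0) & 0x1f = 7

5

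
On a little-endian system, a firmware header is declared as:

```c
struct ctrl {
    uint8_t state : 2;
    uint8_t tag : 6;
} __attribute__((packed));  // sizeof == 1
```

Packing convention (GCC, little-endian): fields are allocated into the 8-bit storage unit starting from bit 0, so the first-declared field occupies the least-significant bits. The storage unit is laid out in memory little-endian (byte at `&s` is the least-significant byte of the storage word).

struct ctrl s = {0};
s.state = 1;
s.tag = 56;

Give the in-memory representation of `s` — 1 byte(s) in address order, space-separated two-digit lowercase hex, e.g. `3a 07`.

e1

state:2 = 1 → 0x1 << 0 → word 0x01
tag:6 = 56 → 0x38 << 2 → word 0xe1
word = 0xe1 → little-endian bytes:
  [0]=0xe1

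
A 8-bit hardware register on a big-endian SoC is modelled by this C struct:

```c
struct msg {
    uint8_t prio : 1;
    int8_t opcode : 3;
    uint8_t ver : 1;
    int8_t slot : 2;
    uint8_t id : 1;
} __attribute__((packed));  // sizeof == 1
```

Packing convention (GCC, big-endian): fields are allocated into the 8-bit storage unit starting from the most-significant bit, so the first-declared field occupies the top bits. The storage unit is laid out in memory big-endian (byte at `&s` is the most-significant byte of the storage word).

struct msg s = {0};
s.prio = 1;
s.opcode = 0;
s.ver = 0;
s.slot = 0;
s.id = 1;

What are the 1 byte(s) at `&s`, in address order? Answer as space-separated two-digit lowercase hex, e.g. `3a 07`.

81

prio (1b) val=1 bits=0x1 at bit 7: 0x80
opcode (3b) val=0 bits=0x0 at bit 4: 0x80
ver (1b) val=0 bits=0x0 at bit 3: 0x80
slot (2b) val=0 bits=0x0 at bit 1: 0x80
id (1b) val=1 bits=0x1 at bit 0: 0x81
word = 0x81 → big-endian bytes:
  [0]=0x81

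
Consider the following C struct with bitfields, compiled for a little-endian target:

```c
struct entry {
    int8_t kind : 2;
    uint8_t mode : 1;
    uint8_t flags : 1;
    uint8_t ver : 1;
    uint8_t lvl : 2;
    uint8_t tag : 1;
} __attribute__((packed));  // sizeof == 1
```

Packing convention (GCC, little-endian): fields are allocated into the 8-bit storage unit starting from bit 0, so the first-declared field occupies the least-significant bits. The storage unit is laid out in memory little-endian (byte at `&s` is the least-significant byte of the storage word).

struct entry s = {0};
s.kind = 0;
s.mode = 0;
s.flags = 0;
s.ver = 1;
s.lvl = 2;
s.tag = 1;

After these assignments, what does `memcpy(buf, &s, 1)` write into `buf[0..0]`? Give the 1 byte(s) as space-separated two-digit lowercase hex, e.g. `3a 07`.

d0

kind (2b) val=0 bits=0x0 at bit 0: 0x00
mode (1b) val=0 bits=0x0 at bit 2: 0x00
flags (1b) val=0 bits=0x0 at bit 3: 0x00
ver (1b) val=1 bits=0x1 at bit 4: 0x10
lvl (2b) val=2 bits=0x2 at bit 5: 0x50
tag (1b) val=1 bits=0x1 at bit 7: 0xd0
word = 0xd0 → little-endian bytes:
  [0]=0xd0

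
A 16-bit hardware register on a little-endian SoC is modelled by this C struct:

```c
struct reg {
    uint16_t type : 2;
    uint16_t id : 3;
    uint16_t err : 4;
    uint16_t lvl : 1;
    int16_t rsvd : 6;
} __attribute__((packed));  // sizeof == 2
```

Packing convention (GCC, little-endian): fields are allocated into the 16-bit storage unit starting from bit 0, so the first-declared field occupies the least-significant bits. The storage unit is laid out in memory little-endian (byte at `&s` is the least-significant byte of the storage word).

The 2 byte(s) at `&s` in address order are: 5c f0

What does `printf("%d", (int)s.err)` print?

[0]=0x5c [1]=0xf0 (little-endian) → word 0xf05c
type [0+:2] = (word>>0) & 0x3 = 0
id [2+:3] = (word>>2) & 0x7 = 7
err [5+:4] = (word>>5) & 0xf = 2  ←
lvl [9+:1] = (word>>9) & 0x1 = 0
rsvd [10+:6] = (word>>10) & 0x3f = 60

2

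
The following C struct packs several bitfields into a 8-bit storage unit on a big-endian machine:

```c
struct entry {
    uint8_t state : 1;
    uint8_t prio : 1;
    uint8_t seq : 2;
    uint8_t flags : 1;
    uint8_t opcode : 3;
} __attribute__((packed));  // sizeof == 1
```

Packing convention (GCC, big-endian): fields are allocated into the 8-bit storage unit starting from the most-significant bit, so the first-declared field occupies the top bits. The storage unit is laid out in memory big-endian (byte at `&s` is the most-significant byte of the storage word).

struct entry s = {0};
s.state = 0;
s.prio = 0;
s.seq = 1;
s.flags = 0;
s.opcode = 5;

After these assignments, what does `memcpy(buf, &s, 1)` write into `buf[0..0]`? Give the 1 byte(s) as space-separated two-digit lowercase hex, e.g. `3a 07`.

15

state (1b) val=0 bits=0x0 at bit 7: 0x00
prio (1b) val=0 bits=0x0 at bit 6: 0x00
seq (2b) val=1 bits=0x1 at bit 4: 0x10
flags (1b) val=0 bits=0x0 at bit 3: 0x10
opcode (3b) val=5 bits=0x5 at bit 0: 0x15
word = 0x15 → big-endian bytes:
  [0]=0x15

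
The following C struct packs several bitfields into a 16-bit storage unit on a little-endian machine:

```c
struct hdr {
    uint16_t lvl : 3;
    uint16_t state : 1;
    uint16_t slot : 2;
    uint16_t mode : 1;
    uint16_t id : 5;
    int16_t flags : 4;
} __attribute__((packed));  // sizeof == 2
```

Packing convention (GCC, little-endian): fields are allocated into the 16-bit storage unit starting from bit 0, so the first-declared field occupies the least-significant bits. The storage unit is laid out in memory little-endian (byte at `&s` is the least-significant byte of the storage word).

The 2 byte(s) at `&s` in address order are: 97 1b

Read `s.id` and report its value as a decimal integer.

23

[0]=0x97 [1]=0x1b (little-endian) → word 0x1b97
lvl:3 @ bit 0 → (0x1b97>>0)&0x7 = 0x7
state:1 @ bit 3 → (0x1b97>>3)&0x1 = 0x0
slot:2 @ bit 4 → (0x1b97>>4)&0x3 = 0x1
mode:1 @ bit 6 → (0x1b97>>6)&0x1 = 0x0
id:5 @ bit 7 → (0x1b97>>7)&0x1f = 0x17  ←
flags:4 @ bit 12 → (0x1b97>>12)&0xf = 0x1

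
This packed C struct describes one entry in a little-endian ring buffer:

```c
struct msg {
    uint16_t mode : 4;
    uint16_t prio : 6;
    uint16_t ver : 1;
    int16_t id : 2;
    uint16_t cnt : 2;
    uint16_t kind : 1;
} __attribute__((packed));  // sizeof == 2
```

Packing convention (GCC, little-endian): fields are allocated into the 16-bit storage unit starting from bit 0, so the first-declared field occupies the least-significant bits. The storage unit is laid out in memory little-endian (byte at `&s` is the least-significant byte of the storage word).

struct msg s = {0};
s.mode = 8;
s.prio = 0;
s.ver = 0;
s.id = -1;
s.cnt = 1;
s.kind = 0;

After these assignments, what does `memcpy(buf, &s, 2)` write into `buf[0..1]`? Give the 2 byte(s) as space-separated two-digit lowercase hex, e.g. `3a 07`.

mode:4 = 8 → 0x8 << 0 → word 0x0008
prio:6 = 0 → 0x0 << 4 → word 0x0008
ver:1 = 0 → 0x0 << 10 → word 0x0008
id:2 = -1 → 0x3 << 11 → word 0x1808
cnt:2 = 1 → 0x1 << 13 → word 0x3808
kind:1 = 0 → 0x0 << 15 → word 0x3808
word = 0x3808 → little-endian bytes:
  [0]=0x08  [1]=0x38

08 38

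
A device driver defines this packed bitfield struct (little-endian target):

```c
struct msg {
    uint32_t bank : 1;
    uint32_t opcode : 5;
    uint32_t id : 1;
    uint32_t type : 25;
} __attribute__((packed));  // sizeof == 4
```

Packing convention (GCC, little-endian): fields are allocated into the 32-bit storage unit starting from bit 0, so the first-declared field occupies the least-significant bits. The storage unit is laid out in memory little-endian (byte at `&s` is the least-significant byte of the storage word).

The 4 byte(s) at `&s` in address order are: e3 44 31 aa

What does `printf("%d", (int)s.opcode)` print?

[0]=0xe3 [1]=0x44 [2]=0x31 [3]=0xaa (little-endian) → word 0xaa3144e3
bank:1 @ bit 0 → (0xaa3144e3>>0)&0x1 = 0x1
opcode:5 @ bit 1 → (0xaa3144e3>>1)&0x1f = 0x11  ←
id:1 @ bit 6 → (0xaa3144e3>>6)&0x1 = 0x1
type:25 @ bit 7 → (0xaa3144e3>>7)&0x1ffffff = 0x1546289

17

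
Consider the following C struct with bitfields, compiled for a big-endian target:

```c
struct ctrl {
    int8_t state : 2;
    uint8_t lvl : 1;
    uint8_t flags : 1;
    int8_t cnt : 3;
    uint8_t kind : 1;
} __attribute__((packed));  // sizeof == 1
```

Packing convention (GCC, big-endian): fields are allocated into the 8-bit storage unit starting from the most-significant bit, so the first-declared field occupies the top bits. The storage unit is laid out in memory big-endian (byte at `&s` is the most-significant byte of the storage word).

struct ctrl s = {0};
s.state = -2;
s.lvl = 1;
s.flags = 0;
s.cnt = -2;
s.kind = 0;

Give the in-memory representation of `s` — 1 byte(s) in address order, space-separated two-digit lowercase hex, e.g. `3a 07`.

ac

[6+:2] state=-2 & 0x3 = 0x2; word=0x80
[5+:1] lvl=1 & 0x1 = 0x1; word=0xa0
[4+:1] flags=0 & 0x1 = 0x0; word=0xa0
[1+:3] cnt=-2 & 0x7 = 0x6; word=0xac
[0+:1] kind=0 & 0x1 = 0x0; word=0xac
word = 0xac → big-endian bytes:
  [0]=0xac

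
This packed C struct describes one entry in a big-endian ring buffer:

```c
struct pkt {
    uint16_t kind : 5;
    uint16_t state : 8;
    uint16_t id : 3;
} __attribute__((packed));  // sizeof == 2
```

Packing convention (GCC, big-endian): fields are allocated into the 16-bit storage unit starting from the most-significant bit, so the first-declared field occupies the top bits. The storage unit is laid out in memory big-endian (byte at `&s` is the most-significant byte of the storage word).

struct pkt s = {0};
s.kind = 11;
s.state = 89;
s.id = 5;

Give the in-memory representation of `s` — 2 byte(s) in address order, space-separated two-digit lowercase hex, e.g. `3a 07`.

5a cd

kind:5 = 11 → 0xb << 11 → word 0x5800
state:8 = 89 → 0x59 << 3 → word 0x5ac8
id:3 = 5 → 0x5 << 0 → word 0x5acd
word = 0x5acd → big-endian bytes:
  [0]=0x5a  [1]=0xcd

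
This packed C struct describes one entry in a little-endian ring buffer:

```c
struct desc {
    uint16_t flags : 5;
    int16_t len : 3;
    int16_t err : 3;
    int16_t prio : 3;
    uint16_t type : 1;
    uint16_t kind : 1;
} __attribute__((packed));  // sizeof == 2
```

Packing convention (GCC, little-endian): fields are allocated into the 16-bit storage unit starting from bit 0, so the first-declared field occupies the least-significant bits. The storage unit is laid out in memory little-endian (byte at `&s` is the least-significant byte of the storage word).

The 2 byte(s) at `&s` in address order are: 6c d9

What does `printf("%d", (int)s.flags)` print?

[0]=0x6c [1]=0xd9 (little-endian) → word 0xd96c
flags [0+:5] = (word>>0) & 0x1f = 12  ←
len [5+:3] = (word>>5) & 0x7 = 3
err [8+:3] = (word>>8) & 0x7 = 1
prio [11+:3] = (word>>11) & 0x7 = 3
type [14+:1] = (word>>14) & 0x1 = 1
kind [15+:1] = (word>>15) & 0x1 = 1

12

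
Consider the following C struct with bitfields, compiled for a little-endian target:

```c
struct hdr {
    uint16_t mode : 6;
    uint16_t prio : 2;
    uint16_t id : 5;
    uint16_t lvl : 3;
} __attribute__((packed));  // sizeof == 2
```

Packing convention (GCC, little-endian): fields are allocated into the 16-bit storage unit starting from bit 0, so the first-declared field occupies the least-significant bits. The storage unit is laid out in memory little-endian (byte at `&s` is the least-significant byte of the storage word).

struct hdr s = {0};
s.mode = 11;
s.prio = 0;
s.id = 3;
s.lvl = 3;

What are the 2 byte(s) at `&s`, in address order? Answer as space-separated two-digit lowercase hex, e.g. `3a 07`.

mode (6b) val=11 bits=0xb at bit 0: 0x000b
prio (2b) val=0 bits=0x0 at bit 6: 0x000b
id (5b) val=3 bits=0x3 at bit 8: 0x030b
lvl (3b) val=3 bits=0x3 at bit 13: 0x630b
word = 0x630b → little-endian bytes:
  [0]=0x0b  [1]=0x63

0b 63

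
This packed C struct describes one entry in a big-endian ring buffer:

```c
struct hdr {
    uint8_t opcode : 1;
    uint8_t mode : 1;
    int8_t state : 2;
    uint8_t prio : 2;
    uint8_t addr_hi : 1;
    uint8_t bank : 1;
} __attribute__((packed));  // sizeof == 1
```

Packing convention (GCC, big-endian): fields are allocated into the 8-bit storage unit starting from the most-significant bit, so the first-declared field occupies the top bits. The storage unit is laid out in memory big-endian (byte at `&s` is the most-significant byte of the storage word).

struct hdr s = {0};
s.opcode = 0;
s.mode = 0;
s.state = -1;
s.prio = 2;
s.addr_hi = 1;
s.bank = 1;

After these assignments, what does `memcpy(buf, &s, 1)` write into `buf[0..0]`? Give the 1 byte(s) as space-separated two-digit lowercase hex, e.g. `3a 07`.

opcode:1 = 0 → 0x0 << 7 → word 0x00
mode:1 = 0 → 0x0 << 6 → word 0x00
state:2 = -1 → 0x3 << 4 → word 0x30
prio:2 = 2 → 0x2 << 2 → word 0x38
addr_hi:1 = 1 → 0x1 << 1 → word 0x3a
bank:1 = 1 → 0x1 << 0 → word 0x3b
word = 0x3b → big-endian bytes:
  [0]=0x3b

3b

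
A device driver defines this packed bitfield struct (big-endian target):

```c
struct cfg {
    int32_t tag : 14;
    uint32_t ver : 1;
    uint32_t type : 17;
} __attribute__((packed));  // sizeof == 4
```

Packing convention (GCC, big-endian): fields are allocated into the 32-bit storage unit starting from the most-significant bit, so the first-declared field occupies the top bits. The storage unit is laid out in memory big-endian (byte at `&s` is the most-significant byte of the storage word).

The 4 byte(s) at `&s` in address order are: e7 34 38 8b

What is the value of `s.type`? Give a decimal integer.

14475

[0]=0xe7 [1]=0x34 [2]=0x38 [3]=0x8b (big-endian) → word 0xe734388b
tag [18+:14] = (word>>18) & 0x3fff = 14797
ver [17+:1] = (word>>17) & 0x1 = 0
type [0+:17] = (word>>0) & 0x1ffff = 14475  ←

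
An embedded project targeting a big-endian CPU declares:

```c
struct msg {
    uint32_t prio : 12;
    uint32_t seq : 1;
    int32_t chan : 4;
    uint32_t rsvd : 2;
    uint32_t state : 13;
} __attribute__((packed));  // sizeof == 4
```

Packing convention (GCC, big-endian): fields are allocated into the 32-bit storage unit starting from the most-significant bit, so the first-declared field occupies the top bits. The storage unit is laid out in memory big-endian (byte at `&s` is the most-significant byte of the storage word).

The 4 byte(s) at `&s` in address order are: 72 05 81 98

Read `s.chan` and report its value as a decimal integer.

-5

[0]=0x72 [1]=0x05 [2]=0x81 [3]=0x98 (big-endian) → word 0x72058198
prio:12 @ bit 20 → (0x72058198>>20)&0xfff = 0x720
seq:1 @ bit 19 → (0x72058198>>19)&0x1 = 0x0
chan:4 @ bit 15 → (0x72058198>>15)&0xf = 0xb  ←
rsvd:2 @ bit 13 → (0x72058198>>13)&0x3 = 0x0
state:13 @ bit 0 → (0x72058198>>0)&0x1fff = 0x198
chan signed 4b, MSB=1: 11 - 16 = -5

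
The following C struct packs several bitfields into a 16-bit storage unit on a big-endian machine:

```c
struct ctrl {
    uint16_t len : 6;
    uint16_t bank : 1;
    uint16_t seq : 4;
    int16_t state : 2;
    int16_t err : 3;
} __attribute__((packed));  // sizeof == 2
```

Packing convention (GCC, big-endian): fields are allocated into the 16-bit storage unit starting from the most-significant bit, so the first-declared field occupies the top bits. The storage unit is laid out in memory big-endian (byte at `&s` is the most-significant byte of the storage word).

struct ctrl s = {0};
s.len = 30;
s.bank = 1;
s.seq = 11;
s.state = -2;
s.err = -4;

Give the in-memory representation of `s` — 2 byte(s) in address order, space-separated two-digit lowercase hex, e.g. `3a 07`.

len (6b) val=30 bits=0x1e at bit 10: 0x7800
bank (1b) val=1 bits=0x1 at bit 9: 0x7a00
seq (4b) val=11 bits=0xb at bit 5: 0x7b60
state (2b) val=-2 bits=0x2 at bit 3: 0x7b70
err (3b) val=-4 bits=0x4 at bit 0: 0x7b74
word = 0x7b74 → big-endian bytes:
  [0]=0x7b  [1]=0x74

7b 74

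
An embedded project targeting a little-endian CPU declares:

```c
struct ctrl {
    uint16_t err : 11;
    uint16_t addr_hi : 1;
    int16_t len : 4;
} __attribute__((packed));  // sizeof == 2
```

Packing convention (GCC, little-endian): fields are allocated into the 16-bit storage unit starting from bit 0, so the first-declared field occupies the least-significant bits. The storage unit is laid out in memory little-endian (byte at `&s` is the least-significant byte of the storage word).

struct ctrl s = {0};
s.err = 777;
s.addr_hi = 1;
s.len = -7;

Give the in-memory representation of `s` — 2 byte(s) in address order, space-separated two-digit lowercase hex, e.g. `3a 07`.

09 9b

[0+:11] err=777 & 0x7ff = 0x309; word=0x0309
[11+:1] addr_hi=1 & 0x1 = 0x1; word=0x0b09
[12+:4] len=-7 & 0xf = 0x9; word=0x9b09
word = 0x9b09 → little-endian bytes:
  [0]=0x09  [1]=0x9b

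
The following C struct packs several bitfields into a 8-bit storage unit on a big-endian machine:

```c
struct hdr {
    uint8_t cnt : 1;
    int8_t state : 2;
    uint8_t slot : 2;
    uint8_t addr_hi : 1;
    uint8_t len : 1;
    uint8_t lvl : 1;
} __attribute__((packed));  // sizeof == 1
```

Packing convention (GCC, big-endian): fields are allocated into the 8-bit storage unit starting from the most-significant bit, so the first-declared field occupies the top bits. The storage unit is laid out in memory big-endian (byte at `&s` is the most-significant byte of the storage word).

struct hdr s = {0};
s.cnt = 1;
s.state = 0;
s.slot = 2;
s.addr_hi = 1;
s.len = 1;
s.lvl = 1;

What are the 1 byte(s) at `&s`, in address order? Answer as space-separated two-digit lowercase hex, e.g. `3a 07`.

cnt (1b) val=1 bits=0x1 at bit 7: 0x80
state (2b) val=0 bits=0x0 at bit 5: 0x80
slot (2b) val=2 bits=0x2 at bit 3: 0x90
addr_hi (1b) val=1 bits=0x1 at bit 2: 0x94
len (1b) val=1 bits=0x1 at bit 1: 0x96
lvl (1b) val=1 bits=0x1 at bit 0: 0x97
word = 0x97 → big-endian bytes:
  [0]=0x97

97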